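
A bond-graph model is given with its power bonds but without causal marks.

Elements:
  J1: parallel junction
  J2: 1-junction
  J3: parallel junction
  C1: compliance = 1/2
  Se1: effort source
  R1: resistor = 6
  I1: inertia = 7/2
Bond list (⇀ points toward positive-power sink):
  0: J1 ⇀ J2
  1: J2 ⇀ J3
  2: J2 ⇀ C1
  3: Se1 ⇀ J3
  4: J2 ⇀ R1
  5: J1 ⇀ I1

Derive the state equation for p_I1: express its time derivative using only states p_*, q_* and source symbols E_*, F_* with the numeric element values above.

#3 |J3  (Se1: effort source, stroke at far end)
#1 |J2  (J3: bond 3 brought effort, rest push out)
#2 |J2  (C1: C, integral causality)
#5 |I1  (I1 integral (f out))
#0 |J1  (closing 0-jn rule on J1)
#4 |J2  (1-jn J2 has f-setter on 0)

dp_I1/dt = E_Se1 - 12*p_I1/7 + 2*q_C1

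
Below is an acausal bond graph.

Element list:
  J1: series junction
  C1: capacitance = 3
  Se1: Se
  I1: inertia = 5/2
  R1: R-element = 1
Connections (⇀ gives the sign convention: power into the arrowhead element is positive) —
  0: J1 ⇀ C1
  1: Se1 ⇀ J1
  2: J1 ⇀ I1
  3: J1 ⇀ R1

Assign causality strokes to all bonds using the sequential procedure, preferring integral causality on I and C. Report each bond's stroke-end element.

bond 0 |J1
bond 1 |J1
bond 2 |I1
bond 3 |J1

bond 1 |J1  (Se1 fixes effort; stroke away)
bond 0 |J1  (C1 outputs effort q/C1)
bond 2 |I1  (I1: I, integral causality)
bond 3 |J1  (J1: bond 2 brought flow, rest push out)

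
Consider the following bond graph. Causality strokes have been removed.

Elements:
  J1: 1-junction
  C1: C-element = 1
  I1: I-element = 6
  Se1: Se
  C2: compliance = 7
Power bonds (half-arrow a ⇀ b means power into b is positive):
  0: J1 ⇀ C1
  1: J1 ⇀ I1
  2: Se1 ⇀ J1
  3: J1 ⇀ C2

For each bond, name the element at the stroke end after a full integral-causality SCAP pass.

b0 →J1
b1 →I1
b2 →J1
b3 →J1

β2 |J1  (Se1 fixes effort; stroke away)
β0 |J1  (C1 outputs effort q/C1)
β1 |I1  (I1 integral (f out))
β3 |J1  (common-f at J1 fixed by 1)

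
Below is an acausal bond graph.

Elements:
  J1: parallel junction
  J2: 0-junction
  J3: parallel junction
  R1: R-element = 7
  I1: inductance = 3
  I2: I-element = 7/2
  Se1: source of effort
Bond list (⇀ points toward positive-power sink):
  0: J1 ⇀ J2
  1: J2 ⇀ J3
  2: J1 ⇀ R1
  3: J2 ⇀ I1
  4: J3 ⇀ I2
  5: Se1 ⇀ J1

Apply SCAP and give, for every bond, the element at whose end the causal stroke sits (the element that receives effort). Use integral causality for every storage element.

bond 5 stroke at J1  (Se1 (Se) sets effort on bond)
bond 0 stroke at J2  (J1 effort already set via bond 5)
bond 2 stroke at R1  (0-jn J1 has e-setter on 5)
bond 1 stroke at J3  (common-e at J2 fixed by 0)
bond 3 stroke at I1  (0-jn J2 has e-setter on 0)
bond 4 stroke at I2  (common-e at J3 fixed by 1)

b0 stroke at J2
b1 stroke at J3
b2 stroke at R1
b3 stroke at I1
b4 stroke at I2
b5 stroke at J1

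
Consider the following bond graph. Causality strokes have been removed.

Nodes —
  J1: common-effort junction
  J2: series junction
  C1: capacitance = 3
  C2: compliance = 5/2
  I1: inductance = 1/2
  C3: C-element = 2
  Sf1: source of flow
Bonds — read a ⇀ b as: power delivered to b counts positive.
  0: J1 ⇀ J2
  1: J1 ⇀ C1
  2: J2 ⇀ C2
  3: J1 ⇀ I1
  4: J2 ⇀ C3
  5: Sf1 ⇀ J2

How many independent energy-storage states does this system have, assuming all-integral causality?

#5 stroke at Sf1  (Sf1 (Sf) sets flow on bond)
#0 stroke at J2  (J2: bond 5 brought flow, rest push out)
#2 stroke at J2  (common-f at J2 fixed by 5)
#4 stroke at J2  (1-jn J2 has f-setter on 5)
#1 stroke at J1  (C1: C, integral causality)
#3 stroke at I1  (J1 effort already set via bond 1)

4  (C1, C2, C3, I1 all integral)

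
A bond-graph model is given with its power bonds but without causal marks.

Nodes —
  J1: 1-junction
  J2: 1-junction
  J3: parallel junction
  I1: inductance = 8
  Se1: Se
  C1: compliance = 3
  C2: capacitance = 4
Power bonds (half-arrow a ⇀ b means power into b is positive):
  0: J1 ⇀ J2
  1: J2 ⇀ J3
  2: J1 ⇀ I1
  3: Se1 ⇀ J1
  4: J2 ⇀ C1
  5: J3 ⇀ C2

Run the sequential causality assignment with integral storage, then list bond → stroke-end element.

b0 |J1
b1 |J2
b2 |I1
b3 |J1
b4 |J2
b5 |J3

b3 stroke at J1  (Se1: effort source, stroke at far end)
b2 stroke at I1  (I1: I, integral causality)
b0 stroke at J1  (1-jn J1 has f-setter on 2)
b1 stroke at J2  (J2 flow already set via bond 0)
b4 stroke at J2  (J2: bond 0 brought flow, rest push out)
b5 stroke at J3  (J3 needs exactly one e-in)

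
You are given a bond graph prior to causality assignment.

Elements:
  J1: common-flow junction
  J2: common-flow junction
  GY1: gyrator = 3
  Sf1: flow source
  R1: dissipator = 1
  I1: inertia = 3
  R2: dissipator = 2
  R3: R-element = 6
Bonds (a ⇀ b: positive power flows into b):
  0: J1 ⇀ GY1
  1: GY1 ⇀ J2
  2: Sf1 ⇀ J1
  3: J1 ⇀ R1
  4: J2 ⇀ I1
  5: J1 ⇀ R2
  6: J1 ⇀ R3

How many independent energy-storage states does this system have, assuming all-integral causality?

β2 |Sf1  (Sf1: flow source, stroke at near end)
β0 |J1  (J1 flow already set via bond 2)
β3 |J1  (J1: bond 2 brought flow, rest push out)
β5 |J1  (1-jn J1 has f-setter on 2)
β6 |J1  (common-f at J1 fixed by 2)
β1 |J2  (through GY1, causality inverts; strokes same side of GY1)
β4 |I1  (only one flow-in slot at J2)

1  (I1 all integral)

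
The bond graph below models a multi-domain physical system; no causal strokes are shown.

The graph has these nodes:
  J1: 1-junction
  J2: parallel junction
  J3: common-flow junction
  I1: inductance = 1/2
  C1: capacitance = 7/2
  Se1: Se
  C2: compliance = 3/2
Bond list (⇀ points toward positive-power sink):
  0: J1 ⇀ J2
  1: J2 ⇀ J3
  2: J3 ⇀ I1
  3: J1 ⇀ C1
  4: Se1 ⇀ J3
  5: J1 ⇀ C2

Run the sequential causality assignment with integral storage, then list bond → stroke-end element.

#0 |J2
#1 |J3
#2 |I1
#3 |J1
#4 |J3
#5 |J1

#4 →J3  (Se1 fixes effort; stroke away)
#2 →I1  (I1 outputs flow p/I1)
#1 →J3  (J3: bond 2 brought flow, rest push out)
#0 →J2  (J2: last free bond brings effort in)
#3 →J1  (common-f at J1 fixed by 0)
#5 →J1  (J1: bond 0 brought flow, rest push out)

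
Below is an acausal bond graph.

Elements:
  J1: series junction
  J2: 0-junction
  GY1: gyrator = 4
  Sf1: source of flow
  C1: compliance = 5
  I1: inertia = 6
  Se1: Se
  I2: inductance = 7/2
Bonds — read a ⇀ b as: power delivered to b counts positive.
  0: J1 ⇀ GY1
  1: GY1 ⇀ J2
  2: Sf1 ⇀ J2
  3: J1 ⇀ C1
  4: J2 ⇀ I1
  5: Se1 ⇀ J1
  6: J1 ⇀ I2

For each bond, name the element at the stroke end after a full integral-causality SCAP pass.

#2 stroke→Sf1  (Sf1 fixes flow; stroke at Sf1)
#5 stroke→J1  (Se1 (Se) sets effort on bond)
#3 stroke→J1  (prefer integral on C1)
#4 stroke→I1  (I1: I, integral causality)
#1 stroke→J2  (only one effort-in slot at J2)
#0 stroke→J1  (GY1 both-in/both-out from 1)
#6 stroke→I2  (J1: last free bond brings flow in)

β0 |J1
β1 |J2
β2 |Sf1
β3 |J1
β4 |I1
β5 |J1
β6 |I2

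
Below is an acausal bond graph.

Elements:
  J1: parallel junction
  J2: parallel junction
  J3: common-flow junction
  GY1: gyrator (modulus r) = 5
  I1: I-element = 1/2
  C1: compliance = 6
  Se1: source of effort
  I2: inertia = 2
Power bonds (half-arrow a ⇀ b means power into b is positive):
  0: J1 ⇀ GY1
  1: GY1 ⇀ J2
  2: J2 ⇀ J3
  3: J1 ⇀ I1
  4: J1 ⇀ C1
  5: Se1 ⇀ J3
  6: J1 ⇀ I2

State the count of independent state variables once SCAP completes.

3  (C1, I1, I2 all integral)

β5 →J3  (Se1: effort source, stroke at far end)
β2 →J2  (closing 1-jn rule on J3)
β1 →GY1  (J2 effort already set via bond 2)
β0 →GY1  (GY1: gyrator matches bond 1)
β3 →I1  (prefer integral on I1)
β4 →J1  (C1: C, integral causality)
β6 →I2  (common-e at J1 fixed by 4)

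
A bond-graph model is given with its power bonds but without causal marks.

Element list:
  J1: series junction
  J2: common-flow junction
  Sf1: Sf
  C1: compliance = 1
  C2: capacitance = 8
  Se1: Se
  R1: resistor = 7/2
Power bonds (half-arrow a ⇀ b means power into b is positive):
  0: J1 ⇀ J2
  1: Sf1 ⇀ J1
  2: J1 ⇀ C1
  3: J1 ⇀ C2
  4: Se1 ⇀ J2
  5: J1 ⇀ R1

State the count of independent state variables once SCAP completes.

b1 stroke at Sf1  (Sf1 fixes flow; stroke at Sf1)
b4 stroke at J2  (Se1: effort source, stroke at far end)
b0 stroke at J1  (J1 flow already set via bond 1)
b2 stroke at J1  (1-jn J1 has f-setter on 1)
b3 stroke at J1  (J1 flow already set via bond 1)
b5 stroke at J1  (1-jn J1 has f-setter on 1)

2  (C1, C2 all integral)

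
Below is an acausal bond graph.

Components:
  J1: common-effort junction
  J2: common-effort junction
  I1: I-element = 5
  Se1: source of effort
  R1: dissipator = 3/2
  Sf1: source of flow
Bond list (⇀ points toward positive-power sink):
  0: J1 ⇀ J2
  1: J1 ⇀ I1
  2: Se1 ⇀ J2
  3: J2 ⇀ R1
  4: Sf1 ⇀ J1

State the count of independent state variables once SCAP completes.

1  (I1 all integral)

#2 |J2  (Se1 (Se) sets effort on bond)
#4 |Sf1  (Sf1 (Sf) sets flow on bond)
#0 |J1  (common-e at J2 fixed by 2)
#3 |R1  (J2 effort already set via bond 2)
#1 |I1  (J1: bond 0 brought effort, rest push out)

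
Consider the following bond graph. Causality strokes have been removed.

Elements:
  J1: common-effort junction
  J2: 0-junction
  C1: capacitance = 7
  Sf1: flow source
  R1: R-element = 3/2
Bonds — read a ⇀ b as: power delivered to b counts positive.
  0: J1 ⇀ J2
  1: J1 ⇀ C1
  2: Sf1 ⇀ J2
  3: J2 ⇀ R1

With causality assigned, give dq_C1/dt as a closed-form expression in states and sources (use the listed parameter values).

#2 stroke→Sf1  (source Sf1 imposes f)
#1 stroke→J1  (C1 outputs effort q/C1)
#0 stroke→J2  (common-e at J1 fixed by 1)
#3 stroke→R1  (J2 effort already set via bond 0)

dq_C1/dt = F_Sf1 - 2*q_C1/21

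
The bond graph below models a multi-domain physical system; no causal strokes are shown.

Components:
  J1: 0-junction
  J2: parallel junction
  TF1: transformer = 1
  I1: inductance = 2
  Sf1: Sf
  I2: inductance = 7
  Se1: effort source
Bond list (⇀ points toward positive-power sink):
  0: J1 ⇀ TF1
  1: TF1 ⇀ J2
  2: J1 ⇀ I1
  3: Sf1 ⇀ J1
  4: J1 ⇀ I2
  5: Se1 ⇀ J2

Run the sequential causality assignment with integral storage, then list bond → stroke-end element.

bond 3 →Sf1  (source Sf1 imposes f)
bond 5 →J2  (Se1 (Se) sets effort on bond)
bond 1 →TF1  (0-jn J2 has e-setter on 5)
bond 0 →J1  (through TF1, causality passes straight; one stroke at TF1)
bond 2 →I1  (common-e at J1 fixed by 0)
bond 4 →I2  (J1: bond 0 brought effort, rest push out)

bond 0 stroke at J1
bond 1 stroke at TF1
bond 2 stroke at I1
bond 3 stroke at Sf1
bond 4 stroke at I2
bond 5 stroke at J2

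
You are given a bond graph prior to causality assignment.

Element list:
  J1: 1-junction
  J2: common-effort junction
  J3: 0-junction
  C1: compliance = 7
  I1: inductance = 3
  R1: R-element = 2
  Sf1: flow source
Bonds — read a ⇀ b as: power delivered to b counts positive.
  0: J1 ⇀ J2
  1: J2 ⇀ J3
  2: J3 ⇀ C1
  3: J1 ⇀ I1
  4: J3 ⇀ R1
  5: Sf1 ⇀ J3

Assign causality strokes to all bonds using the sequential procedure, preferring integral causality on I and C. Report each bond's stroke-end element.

#0 |J1
#1 |J2
#2 |J3
#3 |I1
#4 |R1
#5 |Sf1

β5 →Sf1  (Sf1 fixes flow; stroke at Sf1)
β2 →J3  (C1: C, integral causality)
β1 →J2  (J3 effort already set via bond 2)
β4 →R1  (J3 effort already set via bond 2)
β0 →J1  (J2 effort already set via bond 1)
β3 →I1  (J1: last free bond brings flow in)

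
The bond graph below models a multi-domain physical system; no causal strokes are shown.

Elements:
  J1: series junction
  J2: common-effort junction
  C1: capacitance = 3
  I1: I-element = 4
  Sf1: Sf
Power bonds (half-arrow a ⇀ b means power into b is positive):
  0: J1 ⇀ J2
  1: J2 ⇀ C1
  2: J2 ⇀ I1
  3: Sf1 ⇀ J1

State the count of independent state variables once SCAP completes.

2  (C1, I1 all integral)

#3 stroke→Sf1  (Sf1 fixes flow; stroke at Sf1)
#0 stroke→J1  (J1: bond 3 brought flow, rest push out)
#1 stroke→J2  (prefer integral on C1)
#2 stroke→I1  (common-e at J2 fixed by 1)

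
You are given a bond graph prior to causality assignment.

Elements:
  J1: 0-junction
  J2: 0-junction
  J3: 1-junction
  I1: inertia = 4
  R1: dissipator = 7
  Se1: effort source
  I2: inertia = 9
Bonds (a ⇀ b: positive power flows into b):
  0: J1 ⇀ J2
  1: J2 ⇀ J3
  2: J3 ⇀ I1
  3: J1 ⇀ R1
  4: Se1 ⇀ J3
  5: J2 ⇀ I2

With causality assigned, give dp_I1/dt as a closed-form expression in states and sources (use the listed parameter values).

dp_I1/dt = E_Se1 - 7*p_I1/4 - 7*p_I2/9

β4 stroke at J3  (Se1 (Se) sets effort on bond)
β2 stroke at I1  (prefer integral on I1)
β1 stroke at J3  (1-jn J3 has f-setter on 2)
β5 stroke at I2  (I2: I, integral causality)
β0 stroke at J2  (only one effort-in slot at J2)
β3 stroke at J1  (J1 needs exactly one e-in)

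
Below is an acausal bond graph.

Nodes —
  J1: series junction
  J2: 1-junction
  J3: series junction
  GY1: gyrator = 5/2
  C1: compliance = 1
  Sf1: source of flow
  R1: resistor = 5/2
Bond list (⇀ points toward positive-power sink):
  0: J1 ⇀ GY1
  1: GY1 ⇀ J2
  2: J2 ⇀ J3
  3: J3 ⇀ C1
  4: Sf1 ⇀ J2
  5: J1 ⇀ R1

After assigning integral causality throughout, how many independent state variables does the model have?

1  (C1 all integral)

bond 4 |Sf1  (Sf1 fixes flow; stroke at Sf1)
bond 1 |J2  (J2: bond 4 brought flow, rest push out)
bond 2 |J2  (1-jn J2 has f-setter on 4)
bond 3 |J3  (1-jn J3 has f-setter on 2)
bond 0 |J1  (through GY1, causality inverts; strokes same side of GY1)
bond 5 |R1  (only one flow-in slot at J1)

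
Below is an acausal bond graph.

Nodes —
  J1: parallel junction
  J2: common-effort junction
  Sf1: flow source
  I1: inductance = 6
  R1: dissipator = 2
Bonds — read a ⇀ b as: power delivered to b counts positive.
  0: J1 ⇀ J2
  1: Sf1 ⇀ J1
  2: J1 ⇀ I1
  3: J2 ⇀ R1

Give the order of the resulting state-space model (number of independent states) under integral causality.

bond 1 |Sf1  (source Sf1 imposes f)
bond 2 |I1  (I1 outputs flow p/I1)
bond 0 |J1  (J1: last free bond brings effort in)
bond 3 |J2  (J2: last free bond brings effort in)

1  (I1 all integral)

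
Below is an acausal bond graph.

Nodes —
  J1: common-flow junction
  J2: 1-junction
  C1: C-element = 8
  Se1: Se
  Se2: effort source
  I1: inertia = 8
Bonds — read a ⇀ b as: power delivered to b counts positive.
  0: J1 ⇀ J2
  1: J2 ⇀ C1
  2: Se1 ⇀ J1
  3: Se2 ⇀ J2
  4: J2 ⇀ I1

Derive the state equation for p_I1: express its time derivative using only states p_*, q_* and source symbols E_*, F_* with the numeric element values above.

b2 stroke→J1  (source Se1 imposes e)
b3 stroke→J2  (Se2 fixes effort; stroke away)
b0 stroke→J2  (J1: last free bond brings flow in)
b1 stroke→J2  (C1 outputs effort q/C1)
b4 stroke→I1  (closing 1-jn rule on J2)

dp_I1/dt = E_Se1 + E_Se2 - q_C1/8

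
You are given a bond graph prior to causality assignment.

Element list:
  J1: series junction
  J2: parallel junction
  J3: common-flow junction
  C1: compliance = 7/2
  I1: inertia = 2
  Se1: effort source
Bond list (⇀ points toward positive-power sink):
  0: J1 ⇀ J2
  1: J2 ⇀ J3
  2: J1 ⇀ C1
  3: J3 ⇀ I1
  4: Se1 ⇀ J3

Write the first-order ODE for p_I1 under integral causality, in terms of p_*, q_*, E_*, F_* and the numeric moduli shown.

dp_I1/dt = E_Se1 - 2*q_C1/7

bond 4 stroke→J3  (source Se1 imposes e)
bond 2 stroke→J1  (C1: C, integral causality)
bond 0 stroke→J2  (J1: last free bond brings flow in)
bond 1 stroke→J3  (J2 effort already set via bond 0)
bond 3 stroke→I1  (J3 needs exactly one f-in)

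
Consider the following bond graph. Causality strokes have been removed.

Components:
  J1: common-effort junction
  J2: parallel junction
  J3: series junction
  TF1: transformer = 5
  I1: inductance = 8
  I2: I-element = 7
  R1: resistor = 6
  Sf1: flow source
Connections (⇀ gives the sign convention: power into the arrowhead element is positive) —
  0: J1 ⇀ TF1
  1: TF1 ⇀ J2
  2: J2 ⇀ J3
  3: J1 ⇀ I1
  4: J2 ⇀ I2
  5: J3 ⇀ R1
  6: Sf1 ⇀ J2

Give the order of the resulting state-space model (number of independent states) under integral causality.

2  (I1, I2 all integral)

b6 stroke→Sf1  (source Sf1 imposes f)
b3 stroke→I1  (I1 integral (f out))
b0 stroke→J1  (only one effort-in slot at J1)
b1 stroke→TF1  (TF1 one-in-one-out from 0)
b4 stroke→I2  (prefer integral on I2)
b2 stroke→J2  (closing 0-jn rule on J2)
b5 stroke→J3  (J3 flow already set via bond 2)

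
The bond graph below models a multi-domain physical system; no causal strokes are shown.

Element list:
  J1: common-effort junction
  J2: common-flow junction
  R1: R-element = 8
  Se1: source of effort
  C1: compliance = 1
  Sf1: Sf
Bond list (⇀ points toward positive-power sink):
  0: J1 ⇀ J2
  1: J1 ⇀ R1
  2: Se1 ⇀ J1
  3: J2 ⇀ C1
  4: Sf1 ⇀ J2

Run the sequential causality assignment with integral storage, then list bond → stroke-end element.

β2 →J1  (Se1 fixes effort; stroke away)
β4 →Sf1  (Sf1 (Sf) sets flow on bond)
β0 →J2  (J1: bond 2 brought effort, rest push out)
β1 →R1  (0-jn J1 has e-setter on 2)
β3 →J2  (1-jn J2 has f-setter on 4)

b0 stroke at J2
b1 stroke at R1
b2 stroke at J1
b3 stroke at J2
b4 stroke at Sf1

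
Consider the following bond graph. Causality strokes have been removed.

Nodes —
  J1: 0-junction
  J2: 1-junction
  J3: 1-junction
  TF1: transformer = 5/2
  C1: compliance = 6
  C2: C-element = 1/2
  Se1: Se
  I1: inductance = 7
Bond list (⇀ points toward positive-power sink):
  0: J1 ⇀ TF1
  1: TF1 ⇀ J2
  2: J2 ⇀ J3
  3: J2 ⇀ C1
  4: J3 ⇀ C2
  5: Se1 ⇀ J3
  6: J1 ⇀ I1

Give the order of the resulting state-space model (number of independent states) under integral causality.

#5 |J3  (Se1 (Se) sets effort on bond)
#3 |J2  (C1 integral (e out))
#4 |J3  (prefer integral on C2)
#2 |J2  (closing 1-jn rule on J3)
#1 |TF1  (only one flow-in slot at J2)
#0 |J1  (TF1 one-in-one-out from 1)
#6 |I1  (common-e at J1 fixed by 0)

3  (C1, C2, I1 all integral)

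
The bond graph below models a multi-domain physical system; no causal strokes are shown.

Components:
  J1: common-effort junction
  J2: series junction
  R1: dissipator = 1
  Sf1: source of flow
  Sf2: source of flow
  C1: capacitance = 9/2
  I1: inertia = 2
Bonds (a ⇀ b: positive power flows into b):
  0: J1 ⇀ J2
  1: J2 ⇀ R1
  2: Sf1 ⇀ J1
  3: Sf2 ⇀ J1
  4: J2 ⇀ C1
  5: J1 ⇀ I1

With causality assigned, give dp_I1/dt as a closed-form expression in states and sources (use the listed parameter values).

b2 →Sf1  (Sf1: flow source, stroke at near end)
b3 →Sf2  (source Sf2 imposes f)
b4 →J2  (C1 outputs effort q/C1)
b5 →I1  (I1 integral (f out))
b0 →J1  (J1: last free bond brings effort in)
b1 →J2  (J2: bond 0 brought flow, rest push out)

dp_I1/dt = F_Sf1 + F_Sf2 - p_I1/2 + 2*q_C1/9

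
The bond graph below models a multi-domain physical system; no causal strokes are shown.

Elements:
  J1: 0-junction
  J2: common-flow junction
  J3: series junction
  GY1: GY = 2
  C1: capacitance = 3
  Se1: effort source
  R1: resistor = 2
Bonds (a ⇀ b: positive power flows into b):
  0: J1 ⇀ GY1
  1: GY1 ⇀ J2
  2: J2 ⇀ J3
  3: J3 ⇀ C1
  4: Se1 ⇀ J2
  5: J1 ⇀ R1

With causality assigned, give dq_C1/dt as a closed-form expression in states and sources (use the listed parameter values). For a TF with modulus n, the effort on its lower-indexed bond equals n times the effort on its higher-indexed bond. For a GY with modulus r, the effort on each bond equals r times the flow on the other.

dq_C1/dt = E_Se1/2 - q_C1/6

#4 →J2  (source Se1 imposes e)
#3 →J3  (prefer integral on C1)
#2 →J2  (closing 1-jn rule on J3)
#1 →GY1  (J2: last free bond brings flow in)
#0 →GY1  (GY GY1: same side as bond 1)
#5 →J1  (J1: last free bond brings effort in)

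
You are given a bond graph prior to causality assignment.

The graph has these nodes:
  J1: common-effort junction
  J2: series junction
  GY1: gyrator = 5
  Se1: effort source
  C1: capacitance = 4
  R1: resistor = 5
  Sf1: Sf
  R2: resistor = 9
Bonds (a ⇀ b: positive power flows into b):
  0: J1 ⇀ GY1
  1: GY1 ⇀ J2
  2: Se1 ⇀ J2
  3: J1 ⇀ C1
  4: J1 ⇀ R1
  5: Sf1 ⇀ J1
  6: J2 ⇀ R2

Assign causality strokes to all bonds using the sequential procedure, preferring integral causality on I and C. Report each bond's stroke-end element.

bond 2 |J2  (Se1 (Se) sets effort on bond)
bond 5 |Sf1  (Sf1 fixes flow; stroke at Sf1)
bond 3 |J1  (C1: C, integral causality)
bond 0 |GY1  (J1: bond 3 brought effort, rest push out)
bond 4 |R1  (common-e at J1 fixed by 3)
bond 1 |GY1  (GY1: gyrator matches bond 0)
bond 6 |J2  (common-f at J2 fixed by 1)

bond 0 →GY1
bond 1 →GY1
bond 2 →J2
bond 3 →J1
bond 4 →R1
bond 5 →Sf1
bond 6 →J2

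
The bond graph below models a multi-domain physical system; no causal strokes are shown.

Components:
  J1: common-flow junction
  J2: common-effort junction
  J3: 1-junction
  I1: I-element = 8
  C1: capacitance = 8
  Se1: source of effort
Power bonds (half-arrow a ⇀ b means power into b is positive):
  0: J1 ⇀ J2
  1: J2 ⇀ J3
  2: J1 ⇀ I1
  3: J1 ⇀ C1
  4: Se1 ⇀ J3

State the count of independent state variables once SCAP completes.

2  (C1, I1 all integral)

b4 stroke at J3  (Se1 (Se) sets effort on bond)
b1 stroke at J2  (J3: last free bond brings flow in)
b0 stroke at J1  (J2: bond 1 brought effort, rest push out)
b2 stroke at I1  (I1 outputs flow p/I1)
b3 stroke at J1  (common-f at J1 fixed by 2)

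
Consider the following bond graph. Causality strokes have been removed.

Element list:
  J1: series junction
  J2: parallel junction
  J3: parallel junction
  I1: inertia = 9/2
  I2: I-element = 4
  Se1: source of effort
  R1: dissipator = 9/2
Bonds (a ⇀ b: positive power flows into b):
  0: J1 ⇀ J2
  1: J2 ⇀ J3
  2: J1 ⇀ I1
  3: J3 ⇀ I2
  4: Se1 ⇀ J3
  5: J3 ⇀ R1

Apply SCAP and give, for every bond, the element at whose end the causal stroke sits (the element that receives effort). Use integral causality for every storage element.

#4 →J3  (Se1 (Se) sets effort on bond)
#1 →J2  (J3: bond 4 brought effort, rest push out)
#3 →I2  (J3: bond 4 brought effort, rest push out)
#5 →R1  (common-e at J3 fixed by 4)
#0 →J1  (J2 effort already set via bond 1)
#2 →I1  (only one flow-in slot at J1)

bond 0 stroke→J1
bond 1 stroke→J2
bond 2 stroke→I1
bond 3 stroke→I2
bond 4 stroke→J3
bond 5 stroke→R1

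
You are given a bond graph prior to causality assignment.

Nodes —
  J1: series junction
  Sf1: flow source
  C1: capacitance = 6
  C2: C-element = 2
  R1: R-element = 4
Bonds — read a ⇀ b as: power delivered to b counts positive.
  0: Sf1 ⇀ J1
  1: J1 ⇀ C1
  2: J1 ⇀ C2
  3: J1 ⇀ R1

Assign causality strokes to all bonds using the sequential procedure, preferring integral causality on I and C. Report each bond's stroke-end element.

#0 stroke→Sf1
#1 stroke→J1
#2 stroke→J1
#3 stroke→J1

bond 0 stroke→Sf1  (Sf1: flow source, stroke at near end)
bond 1 stroke→J1  (J1 flow already set via bond 0)
bond 2 stroke→J1  (1-jn J1 has f-setter on 0)
bond 3 stroke→J1  (common-f at J1 fixed by 0)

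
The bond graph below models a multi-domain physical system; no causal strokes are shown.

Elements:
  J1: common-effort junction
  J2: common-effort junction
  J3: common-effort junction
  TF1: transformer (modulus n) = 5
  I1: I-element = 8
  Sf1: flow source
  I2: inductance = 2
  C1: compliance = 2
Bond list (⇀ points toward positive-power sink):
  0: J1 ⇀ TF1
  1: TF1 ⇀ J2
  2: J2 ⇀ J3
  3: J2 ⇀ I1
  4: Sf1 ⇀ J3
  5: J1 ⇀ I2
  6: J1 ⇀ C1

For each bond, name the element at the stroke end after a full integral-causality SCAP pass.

bond 0 stroke→TF1
bond 1 stroke→J2
bond 2 stroke→J3
bond 3 stroke→I1
bond 4 stroke→Sf1
bond 5 stroke→I2
bond 6 stroke→J1

bond 4 →Sf1  (Sf1 (Sf) sets flow on bond)
bond 2 →J3  (closing 0-jn rule on J3)
bond 3 →I1  (I1 integral (f out))
bond 1 →J2  (J2 needs exactly one e-in)
bond 0 →TF1  (TF1 one-in-one-out from 1)
bond 5 →I2  (prefer integral on I2)
bond 6 →J1  (only one effort-in slot at J1)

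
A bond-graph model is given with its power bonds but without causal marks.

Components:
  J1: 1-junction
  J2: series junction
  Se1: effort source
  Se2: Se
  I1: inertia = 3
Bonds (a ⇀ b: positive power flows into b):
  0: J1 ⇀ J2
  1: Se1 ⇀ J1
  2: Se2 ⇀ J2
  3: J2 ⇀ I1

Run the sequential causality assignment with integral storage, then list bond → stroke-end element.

#0 →J2
#1 →J1
#2 →J2
#3 →I1

#1 |J1  (source Se1 imposes e)
#2 |J2  (Se2: effort source, stroke at far end)
#0 |J2  (J1: last free bond brings flow in)
#3 |I1  (only one flow-in slot at J2)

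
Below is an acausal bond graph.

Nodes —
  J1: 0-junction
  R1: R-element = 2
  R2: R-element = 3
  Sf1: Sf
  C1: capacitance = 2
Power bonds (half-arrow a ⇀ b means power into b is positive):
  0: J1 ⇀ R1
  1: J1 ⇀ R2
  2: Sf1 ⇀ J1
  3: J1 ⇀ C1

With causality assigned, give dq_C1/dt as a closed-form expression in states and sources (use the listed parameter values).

dq_C1/dt = F_Sf1 - 5*q_C1/12

#2 stroke→Sf1  (source Sf1 imposes f)
#3 stroke→J1  (C1 integral (e out))
#0 stroke→R1  (J1: bond 3 brought effort, rest push out)
#1 stroke→R2  (J1: bond 3 brought effort, rest push out)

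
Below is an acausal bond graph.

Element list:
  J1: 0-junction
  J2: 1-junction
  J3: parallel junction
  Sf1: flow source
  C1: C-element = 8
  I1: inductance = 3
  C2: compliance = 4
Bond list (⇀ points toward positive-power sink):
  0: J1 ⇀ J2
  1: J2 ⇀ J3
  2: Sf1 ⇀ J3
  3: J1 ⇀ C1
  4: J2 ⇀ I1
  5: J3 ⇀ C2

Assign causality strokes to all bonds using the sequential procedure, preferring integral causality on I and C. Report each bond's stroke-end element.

β2 stroke→Sf1  (Sf1 fixes flow; stroke at Sf1)
β3 stroke→J1  (prefer integral on C1)
β0 stroke→J2  (J1: bond 3 brought effort, rest push out)
β4 stroke→I1  (I1 outputs flow p/I1)
β1 stroke→J2  (J2: bond 4 brought flow, rest push out)
β5 stroke→J3  (closing 0-jn rule on J3)

β0 stroke→J2
β1 stroke→J2
β2 stroke→Sf1
β3 stroke→J1
β4 stroke→I1
β5 stroke→J3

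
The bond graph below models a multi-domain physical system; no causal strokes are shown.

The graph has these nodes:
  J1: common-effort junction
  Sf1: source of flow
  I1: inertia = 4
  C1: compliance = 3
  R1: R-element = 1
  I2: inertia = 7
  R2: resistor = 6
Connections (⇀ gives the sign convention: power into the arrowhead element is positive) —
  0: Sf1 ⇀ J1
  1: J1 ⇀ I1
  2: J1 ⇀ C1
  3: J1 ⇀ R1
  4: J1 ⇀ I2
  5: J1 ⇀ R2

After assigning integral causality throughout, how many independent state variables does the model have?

3  (C1, I1, I2 all integral)

b0 stroke→Sf1  (Sf1 (Sf) sets flow on bond)
b1 stroke→I1  (prefer integral on I1)
b2 stroke→J1  (C1: C, integral causality)
b3 stroke→R1  (J1: bond 2 brought effort, rest push out)
b4 stroke→I2  (0-jn J1 has e-setter on 2)
b5 stroke→R2  (0-jn J1 has e-setter on 2)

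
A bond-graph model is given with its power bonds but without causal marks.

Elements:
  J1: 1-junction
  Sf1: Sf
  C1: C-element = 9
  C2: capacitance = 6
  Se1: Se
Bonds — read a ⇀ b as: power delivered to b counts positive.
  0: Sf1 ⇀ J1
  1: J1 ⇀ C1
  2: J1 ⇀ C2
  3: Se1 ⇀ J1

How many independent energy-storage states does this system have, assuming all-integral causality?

2  (C1, C2 all integral)

β0 |Sf1  (Sf1: flow source, stroke at near end)
β3 |J1  (Se1 (Se) sets effort on bond)
β1 |J1  (J1 flow already set via bond 0)
β2 |J1  (common-f at J1 fixed by 0)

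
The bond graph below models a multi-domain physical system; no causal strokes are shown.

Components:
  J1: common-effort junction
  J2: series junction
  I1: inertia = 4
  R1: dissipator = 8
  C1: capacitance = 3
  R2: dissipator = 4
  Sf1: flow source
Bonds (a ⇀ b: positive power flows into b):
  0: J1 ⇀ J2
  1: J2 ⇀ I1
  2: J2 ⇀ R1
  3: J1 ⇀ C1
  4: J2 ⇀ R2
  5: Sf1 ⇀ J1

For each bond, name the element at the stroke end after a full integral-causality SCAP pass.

β5 stroke at Sf1  (source Sf1 imposes f)
β1 stroke at I1  (I1: I, integral causality)
β0 stroke at J2  (J2 flow already set via bond 1)
β2 stroke at J2  (J2 flow already set via bond 1)
β4 stroke at J2  (J2 flow already set via bond 1)
β3 stroke at J1  (only one effort-in slot at J1)

bond 0 →J2
bond 1 →I1
bond 2 →J2
bond 3 →J1
bond 4 →J2
bond 5 →Sf1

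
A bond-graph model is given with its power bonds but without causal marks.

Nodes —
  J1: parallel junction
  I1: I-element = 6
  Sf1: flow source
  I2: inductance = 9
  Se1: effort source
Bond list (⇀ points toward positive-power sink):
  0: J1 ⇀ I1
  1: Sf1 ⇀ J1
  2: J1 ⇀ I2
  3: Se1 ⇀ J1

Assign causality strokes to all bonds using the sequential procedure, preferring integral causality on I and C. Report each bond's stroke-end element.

β1 →Sf1  (Sf1 (Sf) sets flow on bond)
β3 →J1  (Se1: effort source, stroke at far end)
β0 →I1  (J1: bond 3 brought effort, rest push out)
β2 →I2  (0-jn J1 has e-setter on 3)

β0 |I1
β1 |Sf1
β2 |I2
β3 |J1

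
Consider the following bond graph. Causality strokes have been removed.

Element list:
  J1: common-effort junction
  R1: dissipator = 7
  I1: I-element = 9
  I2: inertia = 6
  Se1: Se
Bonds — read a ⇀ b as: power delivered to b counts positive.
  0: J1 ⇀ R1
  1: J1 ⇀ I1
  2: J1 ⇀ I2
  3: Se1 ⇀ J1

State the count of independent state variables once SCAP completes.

2  (I1, I2 all integral)

b3 |J1  (Se1 (Se) sets effort on bond)
b0 |R1  (0-jn J1 has e-setter on 3)
b1 |I1  (common-e at J1 fixed by 3)
b2 |I2  (common-e at J1 fixed by 3)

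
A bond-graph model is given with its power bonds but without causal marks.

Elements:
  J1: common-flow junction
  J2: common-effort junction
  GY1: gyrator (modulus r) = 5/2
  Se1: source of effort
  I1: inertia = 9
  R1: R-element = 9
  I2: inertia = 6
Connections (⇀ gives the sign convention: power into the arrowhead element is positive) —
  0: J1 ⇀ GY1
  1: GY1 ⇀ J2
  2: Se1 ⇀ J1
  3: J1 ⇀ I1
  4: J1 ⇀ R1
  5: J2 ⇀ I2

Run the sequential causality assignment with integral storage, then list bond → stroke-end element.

b0 →J1
b1 →J2
b2 →J1
b3 →I1
b4 →J1
b5 →I2

#2 stroke at J1  (Se1 fixes effort; stroke away)
#3 stroke at I1  (I1 integral (f out))
#0 stroke at J1  (1-jn J1 has f-setter on 3)
#4 stroke at J1  (J1: bond 3 brought flow, rest push out)
#1 stroke at J2  (through GY1, causality inverts; strokes same side of GY1)
#5 stroke at I2  (common-e at J2 fixed by 1)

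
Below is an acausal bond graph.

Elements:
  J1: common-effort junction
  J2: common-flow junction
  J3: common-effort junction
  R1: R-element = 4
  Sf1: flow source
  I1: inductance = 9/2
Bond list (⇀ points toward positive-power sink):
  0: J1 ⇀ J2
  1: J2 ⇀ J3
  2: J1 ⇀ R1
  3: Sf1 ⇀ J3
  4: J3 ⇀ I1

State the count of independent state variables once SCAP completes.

1  (I1 all integral)

β3 |Sf1  (Sf1 fixes flow; stroke at Sf1)
β4 |I1  (I1: I, integral causality)
β1 |J3  (J3 needs exactly one e-in)
β0 |J2  (1-jn J2 has f-setter on 1)
β2 |J1  (only one effort-in slot at J1)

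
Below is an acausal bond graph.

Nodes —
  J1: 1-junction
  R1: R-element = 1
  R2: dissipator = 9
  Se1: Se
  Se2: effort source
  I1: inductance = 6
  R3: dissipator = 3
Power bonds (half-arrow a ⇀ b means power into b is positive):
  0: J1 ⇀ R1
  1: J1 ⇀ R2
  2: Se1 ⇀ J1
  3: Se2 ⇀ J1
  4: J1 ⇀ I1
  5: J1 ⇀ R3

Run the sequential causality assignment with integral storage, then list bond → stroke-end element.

b0 stroke at J1
b1 stroke at J1
b2 stroke at J1
b3 stroke at J1
b4 stroke at I1
b5 stroke at J1

#2 →J1  (source Se1 imposes e)
#3 →J1  (source Se2 imposes e)
#4 →I1  (prefer integral on I1)
#0 →J1  (1-jn J1 has f-setter on 4)
#1 →J1  (J1: bond 4 brought flow, rest push out)
#5 →J1  (J1 flow already set via bond 4)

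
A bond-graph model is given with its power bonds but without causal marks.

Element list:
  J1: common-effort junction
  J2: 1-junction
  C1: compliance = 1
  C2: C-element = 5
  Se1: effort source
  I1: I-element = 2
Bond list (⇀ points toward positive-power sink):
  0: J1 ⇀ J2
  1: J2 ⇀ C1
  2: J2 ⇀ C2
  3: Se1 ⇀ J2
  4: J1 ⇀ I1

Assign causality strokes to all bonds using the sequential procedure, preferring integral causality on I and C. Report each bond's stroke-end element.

bond 0 stroke at J1
bond 1 stroke at J2
bond 2 stroke at J2
bond 3 stroke at J2
bond 4 stroke at I1

b3 stroke→J2  (Se1 (Se) sets effort on bond)
b1 stroke→J2  (C1 outputs effort q/C1)
b2 stroke→J2  (C2: C, integral causality)
b0 stroke→J1  (J2: last free bond brings flow in)
b4 stroke→I1  (0-jn J1 has e-setter on 0)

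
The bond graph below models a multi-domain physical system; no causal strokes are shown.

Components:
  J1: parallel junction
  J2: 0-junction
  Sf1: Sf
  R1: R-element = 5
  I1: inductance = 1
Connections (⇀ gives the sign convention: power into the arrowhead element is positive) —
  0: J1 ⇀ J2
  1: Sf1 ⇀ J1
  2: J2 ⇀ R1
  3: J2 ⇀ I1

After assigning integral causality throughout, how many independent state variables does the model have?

1  (I1 all integral)

b1 stroke→Sf1  (Sf1 fixes flow; stroke at Sf1)
b0 stroke→J1  (only one effort-in slot at J1)
b3 stroke→I1  (I1: I, integral causality)
b2 stroke→J2  (only one effort-in slot at J2)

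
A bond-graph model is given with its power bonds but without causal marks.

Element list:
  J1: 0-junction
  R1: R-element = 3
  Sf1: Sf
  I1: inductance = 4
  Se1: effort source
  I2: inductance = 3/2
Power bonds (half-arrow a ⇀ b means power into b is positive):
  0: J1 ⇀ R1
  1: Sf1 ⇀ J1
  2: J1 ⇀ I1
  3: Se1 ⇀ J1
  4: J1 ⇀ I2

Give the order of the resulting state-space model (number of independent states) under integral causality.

2  (I1, I2 all integral)

β1 →Sf1  (Sf1 fixes flow; stroke at Sf1)
β3 →J1  (Se1: effort source, stroke at far end)
β0 →R1  (J1: bond 3 brought effort, rest push out)
β2 →I1  (J1 effort already set via bond 3)
β4 →I2  (J1 effort already set via bond 3)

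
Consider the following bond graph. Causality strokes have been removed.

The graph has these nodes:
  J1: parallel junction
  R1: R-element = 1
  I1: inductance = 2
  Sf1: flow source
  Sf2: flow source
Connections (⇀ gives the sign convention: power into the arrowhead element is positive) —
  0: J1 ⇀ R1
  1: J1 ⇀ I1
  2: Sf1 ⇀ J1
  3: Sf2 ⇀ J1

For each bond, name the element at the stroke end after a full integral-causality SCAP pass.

b2 stroke→Sf1  (Sf1 fixes flow; stroke at Sf1)
b3 stroke→Sf2  (source Sf2 imposes f)
b1 stroke→I1  (I1 outputs flow p/I1)
b0 stroke→J1  (J1: last free bond brings effort in)

bond 0 stroke→J1
bond 1 stroke→I1
bond 2 stroke→Sf1
bond 3 stroke→Sf2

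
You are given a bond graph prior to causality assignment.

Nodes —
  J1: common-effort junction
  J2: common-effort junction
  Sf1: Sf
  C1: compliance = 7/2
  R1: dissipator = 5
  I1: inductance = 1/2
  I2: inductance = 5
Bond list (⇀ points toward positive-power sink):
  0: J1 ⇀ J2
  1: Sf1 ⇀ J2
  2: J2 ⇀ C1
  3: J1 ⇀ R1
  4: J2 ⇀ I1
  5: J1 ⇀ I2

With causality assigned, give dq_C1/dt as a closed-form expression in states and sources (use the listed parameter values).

dq_C1/dt = F_Sf1 - 2*p_I1 - p_I2/5 - 2*q_C1/35

b1 →Sf1  (Sf1 fixes flow; stroke at Sf1)
b2 →J2  (C1 outputs effort q/C1)
b0 →J1  (0-jn J2 has e-setter on 2)
b4 →I1  (J2: bond 2 brought effort, rest push out)
b3 →R1  (J1: bond 0 brought effort, rest push out)
b5 →I2  (J1: bond 0 brought effort, rest push out)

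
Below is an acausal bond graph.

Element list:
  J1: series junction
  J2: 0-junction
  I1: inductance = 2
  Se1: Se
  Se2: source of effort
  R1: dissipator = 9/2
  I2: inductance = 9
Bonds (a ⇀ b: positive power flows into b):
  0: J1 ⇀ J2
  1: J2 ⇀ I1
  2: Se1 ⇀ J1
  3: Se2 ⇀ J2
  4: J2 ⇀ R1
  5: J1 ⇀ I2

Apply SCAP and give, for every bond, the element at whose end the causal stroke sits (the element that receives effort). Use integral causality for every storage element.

#2 stroke at J1  (Se1 (Se) sets effort on bond)
#3 stroke at J2  (Se2: effort source, stroke at far end)
#0 stroke at J1  (J2 effort already set via bond 3)
#1 stroke at I1  (common-e at J2 fixed by 3)
#4 stroke at R1  (common-e at J2 fixed by 3)
#5 stroke at I2  (J1 needs exactly one f-in)

#0 stroke→J1
#1 stroke→I1
#2 stroke→J1
#3 stroke→J2
#4 stroke→R1
#5 stroke→I2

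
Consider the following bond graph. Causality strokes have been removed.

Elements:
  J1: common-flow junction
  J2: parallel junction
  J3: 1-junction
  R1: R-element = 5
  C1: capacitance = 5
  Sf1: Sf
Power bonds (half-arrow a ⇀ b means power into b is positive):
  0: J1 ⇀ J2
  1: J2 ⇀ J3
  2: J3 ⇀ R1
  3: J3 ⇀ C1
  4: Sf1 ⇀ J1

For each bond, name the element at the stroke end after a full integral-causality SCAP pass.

β4 |Sf1  (Sf1 (Sf) sets flow on bond)
β0 |J1  (J1 flow already set via bond 4)
β1 |J2  (only one effort-in slot at J2)
β2 |J3  (1-jn J3 has f-setter on 1)
β3 |J3  (J3 flow already set via bond 1)

#0 stroke at J1
#1 stroke at J2
#2 stroke at J3
#3 stroke at J3
#4 stroke at Sf1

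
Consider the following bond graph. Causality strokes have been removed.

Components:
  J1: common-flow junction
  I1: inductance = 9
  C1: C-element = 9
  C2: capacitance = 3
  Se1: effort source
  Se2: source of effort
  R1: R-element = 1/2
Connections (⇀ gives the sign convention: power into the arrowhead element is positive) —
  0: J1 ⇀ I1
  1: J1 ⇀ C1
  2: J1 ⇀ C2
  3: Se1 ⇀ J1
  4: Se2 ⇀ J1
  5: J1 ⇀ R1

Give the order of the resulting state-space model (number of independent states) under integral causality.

b3 stroke at J1  (source Se1 imposes e)
b4 stroke at J1  (source Se2 imposes e)
b0 stroke at I1  (I1: I, integral causality)
b1 stroke at J1  (common-f at J1 fixed by 0)
b2 stroke at J1  (1-jn J1 has f-setter on 0)
b5 stroke at J1  (common-f at J1 fixed by 0)

3  (C1, C2, I1 all integral)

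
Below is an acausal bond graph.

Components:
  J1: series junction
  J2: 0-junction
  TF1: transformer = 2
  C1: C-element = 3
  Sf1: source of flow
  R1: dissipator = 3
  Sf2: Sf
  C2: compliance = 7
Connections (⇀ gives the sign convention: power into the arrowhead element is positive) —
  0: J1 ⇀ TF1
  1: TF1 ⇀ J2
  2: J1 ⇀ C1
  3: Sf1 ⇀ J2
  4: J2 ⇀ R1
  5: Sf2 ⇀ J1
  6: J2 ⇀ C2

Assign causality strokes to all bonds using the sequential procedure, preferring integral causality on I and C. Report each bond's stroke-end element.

b3 |Sf1  (Sf1: flow source, stroke at near end)
b5 |Sf2  (Sf2: flow source, stroke at near end)
b0 |J1  (common-f at J1 fixed by 5)
b2 |J1  (1-jn J1 has f-setter on 5)
b1 |TF1  (through TF1, causality passes straight; one stroke at TF1)
b6 |J2  (C2 integral (e out))
b4 |R1  (common-e at J2 fixed by 6)

β0 stroke→J1
β1 stroke→TF1
β2 stroke→J1
β3 stroke→Sf1
β4 stroke→R1
β5 stroke→Sf2
β6 stroke→J2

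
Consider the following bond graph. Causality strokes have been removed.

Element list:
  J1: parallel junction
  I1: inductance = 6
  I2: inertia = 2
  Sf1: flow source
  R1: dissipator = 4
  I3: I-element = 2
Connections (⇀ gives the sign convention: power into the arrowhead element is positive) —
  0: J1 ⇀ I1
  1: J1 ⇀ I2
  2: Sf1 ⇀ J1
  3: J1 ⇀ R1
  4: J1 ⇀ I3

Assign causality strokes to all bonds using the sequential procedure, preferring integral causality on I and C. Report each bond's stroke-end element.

β2 |Sf1  (Sf1: flow source, stroke at near end)
β0 |I1  (prefer integral on I1)
β1 |I2  (I2: I, integral causality)
β4 |I3  (prefer integral on I3)
β3 |J1  (J1 needs exactly one e-in)

b0 →I1
b1 →I2
b2 →Sf1
b3 →J1
b4 →I3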